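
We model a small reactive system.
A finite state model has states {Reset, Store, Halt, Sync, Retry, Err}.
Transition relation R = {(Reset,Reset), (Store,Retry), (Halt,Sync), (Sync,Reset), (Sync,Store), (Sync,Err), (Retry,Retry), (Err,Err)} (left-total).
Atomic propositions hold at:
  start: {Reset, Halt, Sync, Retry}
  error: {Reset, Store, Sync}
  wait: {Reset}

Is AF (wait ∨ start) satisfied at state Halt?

Yes

Sat(wait ∨ start) = {Reset, Halt, Sync, Retry}
AF (wait ∨ start): least fixpoint, start Z0 = {Reset, Halt, Sync, Retry}, add states with every successor in Z. Z1 = {Reset, Store, Halt, Sync, Retry}; fixed.
Sat(AF (wait ∨ start)) = {Reset, Store, Halt, Sync, Retry}
Halt ∈ Sat(AF (wait ∨ start)) = {Reset, Store, Halt, Sync, Retry}, so the formula holds at Halt.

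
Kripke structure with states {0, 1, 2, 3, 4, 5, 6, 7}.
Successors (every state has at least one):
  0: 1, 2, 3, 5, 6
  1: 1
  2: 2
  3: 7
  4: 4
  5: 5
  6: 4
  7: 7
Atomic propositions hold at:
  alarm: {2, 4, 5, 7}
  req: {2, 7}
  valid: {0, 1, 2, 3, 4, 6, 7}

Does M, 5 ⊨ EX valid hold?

No

Sat(EX valid) = {s : some successor in {0, 1, 2, 3, 4, 6, 7}} = {0, 1, 2, 3, 4, 6, 7}
5 ∉ Sat(EX valid) = {0, 1, 2, 3, 4, 6, 7}, so the formula does not hold at 5.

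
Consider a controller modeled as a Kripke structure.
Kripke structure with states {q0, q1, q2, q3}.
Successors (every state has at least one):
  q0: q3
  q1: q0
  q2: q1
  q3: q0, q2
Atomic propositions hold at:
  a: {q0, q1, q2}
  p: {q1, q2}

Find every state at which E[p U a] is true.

{q0, q1, q2}

E[p U a]: least fixpoint, start Z0 = Sat(a) = {q0, q1, q2}, add states in Sat(p) with some successor in Z. Already a fixed point.
Sat(E[p U a]) = {q0, q1, q2}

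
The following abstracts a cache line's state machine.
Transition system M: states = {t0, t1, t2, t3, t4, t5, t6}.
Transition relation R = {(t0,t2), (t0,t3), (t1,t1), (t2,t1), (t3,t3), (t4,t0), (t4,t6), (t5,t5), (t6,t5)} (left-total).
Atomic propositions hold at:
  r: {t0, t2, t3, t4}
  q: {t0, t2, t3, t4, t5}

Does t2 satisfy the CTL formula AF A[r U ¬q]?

Sat(¬q) = {t1, t6}
A[r U ¬q]: least fixpoint, start Z0 = Sat(¬q) = {t1, t6}, add states in Sat(r) with every successor in Z. Z1 = {t1, t2, t6}; fixed.
Sat(A[r U ¬q]) = {t1, t2, t6}
AF A[r U ¬q]: least fixpoint, start Z0 = {t1, t2, t6}, add states with every successor in Z. Already a fixed point.
Sat(AF A[r U ¬q]) = {t1, t2, t6}
t2 ∈ Sat(AF A[r U ¬q]) = {t1, t2, t6}, so the formula holds at t2.

Yes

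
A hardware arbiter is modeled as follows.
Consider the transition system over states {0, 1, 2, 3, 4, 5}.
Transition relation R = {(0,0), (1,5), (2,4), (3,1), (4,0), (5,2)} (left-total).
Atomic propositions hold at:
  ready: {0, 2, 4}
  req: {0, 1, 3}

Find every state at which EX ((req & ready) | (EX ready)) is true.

Sat(req & ready) = {0}
Sat(EX ready) = {s : some successor in {0, 2, 4}} = {0, 2, 4, 5}
Sat((req & ready) | (EX ready)) = {0, 2, 4, 5}
Sat(EX ((req & ready) | (EX ready))) = {s : some successor in {0, 2, 4, 5}} = {0, 1, 2, 4, 5}

{0, 1, 2, 4, 5}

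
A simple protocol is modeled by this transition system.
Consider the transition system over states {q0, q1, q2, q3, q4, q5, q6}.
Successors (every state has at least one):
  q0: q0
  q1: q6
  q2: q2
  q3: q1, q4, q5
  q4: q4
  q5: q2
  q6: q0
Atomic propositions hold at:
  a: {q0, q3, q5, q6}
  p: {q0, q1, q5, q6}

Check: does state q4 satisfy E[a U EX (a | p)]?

No

Sat(a | p) = {q0, q1, q3, q5, q6}
Sat(EX (a | p)) = {s : some successor in {q0, q1, q3, q5, q6}} = {q0, q1, q3, q6}
E[a U EX (a | p)]: least fixpoint, start Z0 = Sat(EX (a | p)) = {q0, q1, q3, q6}, add states in Sat(a) with some successor in Z. Already a fixed point.
Sat(E[a U EX (a | p)]) = {q0, q1, q3, q6}
q4 ∉ Sat(E[a U EX (a | p)]) = {q0, q1, q3, q6}, so the formula does not hold at q4.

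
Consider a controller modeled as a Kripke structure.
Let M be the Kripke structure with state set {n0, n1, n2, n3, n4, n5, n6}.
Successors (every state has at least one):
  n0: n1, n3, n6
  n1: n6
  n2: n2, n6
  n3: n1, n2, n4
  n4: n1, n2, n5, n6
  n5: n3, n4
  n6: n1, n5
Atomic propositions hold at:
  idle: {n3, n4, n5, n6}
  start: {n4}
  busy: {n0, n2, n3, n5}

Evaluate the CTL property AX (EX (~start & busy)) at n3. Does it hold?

No

Sat(~start) = {n0, n1, n2, n3, n5, n6}
Sat(~start & busy) = {n0, n2, n3, n5}
Sat(EX (~start & busy)) = {s : some successor in {n0, n2, n3, n5}} = {n0, n2, n3, n4, n5, n6}
Sat(AX (EX (~start & busy))) = {s : every successor in {n0, n2, n3, n4, n5, n6}} = {n1, n2, n5}
n3 ∉ Sat(AX (EX (~start & busy))) = {n1, n2, n5}, so the formula does not hold at n3.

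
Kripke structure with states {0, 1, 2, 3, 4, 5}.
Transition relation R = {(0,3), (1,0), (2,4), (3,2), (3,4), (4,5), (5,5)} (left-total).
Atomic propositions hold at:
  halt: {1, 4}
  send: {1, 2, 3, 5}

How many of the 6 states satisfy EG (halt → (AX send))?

Sat(AX send) = {s : every successor in {1, 2, 3, 5}} = {0, 4, 5}
Sat(halt → (AX send)) = {0, 2, 3, 4, 5}
EG (halt → (AX send)): greatest fixpoint, start Z0 = {0, 2, 3, 4, 5}, keep only states in Sat with some successor in Z. Already a fixed point.
Sat(EG (halt → (AX send))) = {0, 2, 3, 4, 5}
|Sat(EG (halt → (AX send)))| = |{0, 2, 3, 4, 5}| = 5.

5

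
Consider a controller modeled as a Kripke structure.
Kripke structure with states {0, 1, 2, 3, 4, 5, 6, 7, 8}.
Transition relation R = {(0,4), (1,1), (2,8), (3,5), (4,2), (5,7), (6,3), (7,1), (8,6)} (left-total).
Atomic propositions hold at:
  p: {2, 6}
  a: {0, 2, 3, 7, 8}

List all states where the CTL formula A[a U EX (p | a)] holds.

Sat(p | a) = {0, 2, 3, 6, 7, 8}
Sat(EX (p | a)) = {s : some successor in {0, 2, 3, 6, 7, 8}} = {2, 4, 5, 6, 8}
A[a U EX (p | a)]: least fixpoint, start Z0 = Sat(EX (p | a)) = {2, 4, 5, 6, 8}, add states in Sat(a) with every successor in Z. Z1 = {0, 2, 3, 4, 5, 6, 8}; fixed.
Sat(A[a U EX (p | a)]) = {0, 2, 3, 4, 5, 6, 8}

{0, 2, 3, 4, 5, 6, 8}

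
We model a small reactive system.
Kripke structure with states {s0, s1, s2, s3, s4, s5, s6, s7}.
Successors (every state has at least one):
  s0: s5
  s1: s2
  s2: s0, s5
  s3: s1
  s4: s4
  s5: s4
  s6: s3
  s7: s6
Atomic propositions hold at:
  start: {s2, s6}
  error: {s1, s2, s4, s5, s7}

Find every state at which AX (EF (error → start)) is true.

{s1, s3, s6, s7}

Sat(error → start) = {s0, s2, s3, s6}
EF (error → start): least fixpoint, start Z0 = {s0, s2, s3, s6}, add states with some successor in Z. Z1 = {s0, s1, s2, s3, s6, s7}; fixed.
Sat(EF (error → start)) = {s0, s1, s2, s3, s6, s7}
Sat(AX (EF (error → start))) = {s : every successor in {s0, s1, s2, s3, s6, s7}} = {s1, s3, s6, s7}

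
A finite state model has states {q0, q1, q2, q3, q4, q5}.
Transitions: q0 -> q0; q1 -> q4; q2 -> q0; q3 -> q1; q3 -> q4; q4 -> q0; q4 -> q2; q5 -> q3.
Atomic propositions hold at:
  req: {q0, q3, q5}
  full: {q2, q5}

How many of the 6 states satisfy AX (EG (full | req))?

3

Sat(full | req) = {q0, q2, q3, q5}
EG (full | req): greatest fixpoint, start Z0 = {q0, q2, q3, q5}, keep only states in Sat with some successor in Z. Z1 = {q0, q2, q5}; Z2 = {q0, q2}; fixed.
Sat(EG (full | req)) = {q0, q2}
Sat(AX (EG (full | req))) = {s : every successor in {q0, q2}} = {q0, q2, q4}
|Sat(AX (EG (full | req)))| = |{q0, q2, q4}| = 3.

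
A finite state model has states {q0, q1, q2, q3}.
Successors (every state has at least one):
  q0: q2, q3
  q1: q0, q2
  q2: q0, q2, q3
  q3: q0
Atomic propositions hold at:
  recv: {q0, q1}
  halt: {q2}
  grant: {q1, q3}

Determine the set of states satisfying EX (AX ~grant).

Sat(~grant) = {q0, q2}
Sat(AX ~grant) = {s : every successor in {q0, q2}} = {q1, q3}
Sat(EX (AX ~grant)) = {s : some successor in {q1, q3}} = {q0, q2}

{q0, q2}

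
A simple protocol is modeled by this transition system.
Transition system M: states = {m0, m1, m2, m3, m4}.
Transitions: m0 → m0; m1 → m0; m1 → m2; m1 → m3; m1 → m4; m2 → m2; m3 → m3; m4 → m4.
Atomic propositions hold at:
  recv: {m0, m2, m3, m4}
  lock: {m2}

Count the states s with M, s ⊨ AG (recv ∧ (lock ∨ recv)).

Sat(lock ∨ recv) = {m0, m2, m3, m4}
Sat(recv ∧ (lock ∨ recv)) = {m0, m2, m3, m4}
AG (recv ∧ (lock ∨ recv)): greatest fixpoint, start Z0 = {m0, m2, m3, m4}, keep only states in Sat with every successor in Z. Already a fixed point.
Sat(AG (recv ∧ (lock ∨ recv))) = {m0, m2, m3, m4}
|Sat(AG (recv ∧ (lock ∨ recv)))| = |{m0, m2, m3, m4}| = 4.

4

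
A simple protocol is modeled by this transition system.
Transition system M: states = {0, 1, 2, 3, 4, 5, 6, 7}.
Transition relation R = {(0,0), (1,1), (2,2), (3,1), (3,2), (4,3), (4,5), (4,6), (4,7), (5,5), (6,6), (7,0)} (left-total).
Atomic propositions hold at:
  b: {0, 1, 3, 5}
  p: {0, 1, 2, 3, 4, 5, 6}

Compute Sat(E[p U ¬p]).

Sat(¬p) = {7}
E[p U ¬p]: least fixpoint, start Z0 = Sat(¬p) = {7}, add states in Sat(p) with some successor in Z. Z1 = {4, 7}; fixed.
Sat(E[p U ¬p]) = {4, 7}

{4, 7}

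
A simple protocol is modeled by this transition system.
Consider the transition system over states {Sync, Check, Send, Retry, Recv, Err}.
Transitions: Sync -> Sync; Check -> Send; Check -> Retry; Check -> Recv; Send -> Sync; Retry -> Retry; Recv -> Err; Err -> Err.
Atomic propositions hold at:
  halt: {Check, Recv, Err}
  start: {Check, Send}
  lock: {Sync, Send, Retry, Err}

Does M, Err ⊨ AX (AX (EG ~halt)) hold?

Sat(~halt) = {Sync, Send, Retry}
EG ~halt: greatest fixpoint, start Z0 = {Sync, Send, Retry}, keep only states in Sat with some successor in Z. Already a fixed point.
Sat(EG ~halt) = {Sync, Send, Retry}
Sat(AX (EG ~halt)) = {s : every successor in {Sync, Send, Retry}} = {Sync, Send, Retry}
Sat(AX (AX (EG ~halt))) = {s : every successor in {Sync, Send, Retry}} = {Sync, Send, Retry}
Err ∉ Sat(AX (AX (EG ~halt))) = {Sync, Send, Retry}, so the formula does not hold at Err.

No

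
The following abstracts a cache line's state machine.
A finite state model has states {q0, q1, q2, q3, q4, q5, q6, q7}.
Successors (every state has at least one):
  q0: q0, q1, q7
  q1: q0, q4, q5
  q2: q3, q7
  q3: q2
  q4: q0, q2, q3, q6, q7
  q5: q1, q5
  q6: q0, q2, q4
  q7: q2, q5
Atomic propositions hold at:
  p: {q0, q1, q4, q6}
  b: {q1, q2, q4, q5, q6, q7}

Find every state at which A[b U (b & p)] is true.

{q1, q4, q6}

Sat(b & p) = {q1, q4, q6}
A[b U (b & p)]: least fixpoint, start Z0 = Sat((b & p)) = {q1, q4, q6}, add states in Sat(b) with every successor in Z. Already a fixed point.
Sat(A[b U (b & p)]) = {q1, q4, q6}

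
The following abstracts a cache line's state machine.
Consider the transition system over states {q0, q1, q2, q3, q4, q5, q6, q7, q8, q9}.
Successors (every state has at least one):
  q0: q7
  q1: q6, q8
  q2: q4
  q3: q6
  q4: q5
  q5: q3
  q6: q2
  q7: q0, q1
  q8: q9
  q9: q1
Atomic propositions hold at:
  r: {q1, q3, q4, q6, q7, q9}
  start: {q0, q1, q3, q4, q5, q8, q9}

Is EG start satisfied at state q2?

No

EG start: greatest fixpoint, start Z0 = {q0, q1, q3, q4, q5, q8, q9}, keep only states in Sat with some successor in Z. Z1 = {q1, q4, q5, q8, q9}; Z2 = {q1, q4, q8, q9}; Z3 = {q1, q8, q9}; fixed.
Sat(EG start) = {q1, q8, q9}
q2 ∉ Sat(EG start) = {q1, q8, q9}, so the formula does not hold at q2.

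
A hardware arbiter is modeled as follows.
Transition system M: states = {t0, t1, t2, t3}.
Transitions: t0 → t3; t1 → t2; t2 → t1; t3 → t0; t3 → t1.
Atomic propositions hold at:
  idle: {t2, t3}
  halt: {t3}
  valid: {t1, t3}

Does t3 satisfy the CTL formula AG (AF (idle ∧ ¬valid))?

Sat(¬valid) = {t0, t2}
Sat(idle ∧ ¬valid) = {t2}
AF (idle ∧ ¬valid): least fixpoint, start Z0 = {t2}, add states with every successor in Z. Z1 = {t1, t2}; fixed.
Sat(AF (idle ∧ ¬valid)) = {t1, t2}
AG (AF (idle ∧ ¬valid)): greatest fixpoint, start Z0 = {t1, t2}, keep only states in Sat with every successor in Z. Already a fixed point.
Sat(AG (AF (idle ∧ ¬valid))) = {t1, t2}
t3 ∉ Sat(AG (AF (idle ∧ ¬valid))) = {t1, t2}, so the formula does not hold at t3.

No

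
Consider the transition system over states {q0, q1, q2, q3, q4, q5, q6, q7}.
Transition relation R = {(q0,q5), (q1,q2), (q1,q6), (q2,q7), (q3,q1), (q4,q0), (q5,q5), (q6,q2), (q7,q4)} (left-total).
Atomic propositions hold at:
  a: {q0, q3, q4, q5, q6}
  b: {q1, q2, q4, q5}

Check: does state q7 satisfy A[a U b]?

No

A[a U b]: least fixpoint, start Z0 = Sat(b) = {q1, q2, q4, q5}, add states in Sat(a) with every successor in Z. Z1 = {q0, q1, q2, q3, q4, q5, q6}; fixed.
Sat(A[a U b]) = {q0, q1, q2, q3, q4, q5, q6}
q7 ∉ Sat(A[a U b]) = {q0, q1, q2, q3, q4, q5, q6}, so the formula does not hold at q7.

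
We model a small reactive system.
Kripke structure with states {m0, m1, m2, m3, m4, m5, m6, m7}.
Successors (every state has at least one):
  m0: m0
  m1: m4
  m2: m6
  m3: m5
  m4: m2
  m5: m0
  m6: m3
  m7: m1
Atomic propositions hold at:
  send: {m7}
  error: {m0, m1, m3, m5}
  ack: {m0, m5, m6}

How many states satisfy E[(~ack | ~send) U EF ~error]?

5

Sat(~ack) = {m1, m2, m3, m4, m7}
Sat(~send) = {m0, m1, m2, m3, m4, m5, m6}
Sat(~ack | ~send) = {m0, m1, m2, m3, m4, m5, m6, m7}
Sat(~error) = {m2, m4, m6, m7}
EF ~error: least fixpoint, start Z0 = {m2, m4, m6, m7}, add states with some successor in Z. Z1 = {m1, m2, m4, m6, m7}; fixed.
Sat(EF ~error) = {m1, m2, m4, m6, m7}
E[(~ack | ~send) U EF ~error]: least fixpoint, start Z0 = Sat(EF ~error) = {m1, m2, m4, m6, m7}, add states in Sat(~ack | ~send) with some successor in Z. Already a fixed point.
Sat(E[(~ack | ~send) U EF ~error]) = {m1, m2, m4, m6, m7}
|Sat(E[(~ack | ~send) U EF ~error])| = |{m1, m2, m4, m6, m7}| = 5.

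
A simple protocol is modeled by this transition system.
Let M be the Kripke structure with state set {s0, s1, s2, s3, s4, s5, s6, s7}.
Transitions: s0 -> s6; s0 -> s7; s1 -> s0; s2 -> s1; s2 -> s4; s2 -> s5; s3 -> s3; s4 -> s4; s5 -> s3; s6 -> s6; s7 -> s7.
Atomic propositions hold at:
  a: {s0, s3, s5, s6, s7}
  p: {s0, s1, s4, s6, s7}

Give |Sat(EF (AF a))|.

AF a: least fixpoint, start Z0 = {s0, s3, s5, s6, s7}, add states with every successor in Z. Z1 = {s0, s1, s3, s5, s6, s7}; fixed.
Sat(AF a) = {s0, s1, s3, s5, s6, s7}
EF (AF a): least fixpoint, start Z0 = {s0, s1, s3, s5, s6, s7}, add states with some successor in Z. Z1 = {s0, s1, s2, s3, s5, s6, s7}; fixed.
Sat(EF (AF a)) = {s0, s1, s2, s3, s5, s6, s7}
|Sat(EF (AF a))| = |{s0, s1, s2, s3, s5, s6, s7}| = 7.

7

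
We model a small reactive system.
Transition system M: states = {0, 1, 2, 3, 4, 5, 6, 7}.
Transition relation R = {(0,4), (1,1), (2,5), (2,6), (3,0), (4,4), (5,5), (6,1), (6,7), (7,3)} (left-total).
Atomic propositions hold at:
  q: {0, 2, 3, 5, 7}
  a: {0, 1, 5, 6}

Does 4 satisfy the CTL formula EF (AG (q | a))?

No

Sat(q | a) = {0, 1, 2, 3, 5, 6, 7}
AG (q | a): greatest fixpoint, start Z0 = {0, 1, 2, 3, 5, 6, 7}, keep only states in Sat with every successor in Z. Z1 = {1, 2, 3, 5, 6, 7}; Z2 = {1, 2, 5, 6, 7}; Z3 = {1, 2, 5, 6}; Z4 = {1, 2, 5}; Z5 = {1, 5}; fixed.
Sat(AG (q | a)) = {1, 5}
EF (AG (q | a)): least fixpoint, start Z0 = {1, 5}, add states with some successor in Z. Z1 = {1, 2, 5, 6}; fixed.
Sat(EF (AG (q | a))) = {1, 2, 5, 6}
4 ∉ Sat(EF (AG (q | a))) = {1, 2, 5, 6}, so the formula does not hold at 4.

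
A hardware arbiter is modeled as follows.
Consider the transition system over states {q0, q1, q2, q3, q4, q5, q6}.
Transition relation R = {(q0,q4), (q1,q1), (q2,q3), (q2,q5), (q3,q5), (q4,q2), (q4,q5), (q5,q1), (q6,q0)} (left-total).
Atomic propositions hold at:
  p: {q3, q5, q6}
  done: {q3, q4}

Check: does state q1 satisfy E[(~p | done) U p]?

Sat(~p) = {q0, q1, q2, q4}
Sat(~p | done) = {q0, q1, q2, q3, q4}
E[(~p | done) U p]: least fixpoint, start Z0 = Sat(p) = {q3, q5, q6}, add states in Sat(~p | done) with some successor in Z. Z1 = {q2, q3, q4, q5, q6}; Z2 = {q0, q2, q3, q4, q5, q6}; fixed.
Sat(E[(~p | done) U p]) = {q0, q2, q3, q4, q5, q6}
q1 ∉ Sat(E[(~p | done) U p]) = {q0, q2, q3, q4, q5, q6}, so the formula does not hold at q1.

No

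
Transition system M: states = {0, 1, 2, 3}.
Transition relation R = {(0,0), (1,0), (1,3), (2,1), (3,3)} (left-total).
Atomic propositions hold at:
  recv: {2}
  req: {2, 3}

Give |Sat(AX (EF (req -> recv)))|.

2

Sat(req -> recv) = {0, 1, 2}
EF (req -> recv): least fixpoint, start Z0 = {0, 1, 2}, add states with some successor in Z. Already a fixed point.
Sat(EF (req -> recv)) = {0, 1, 2}
Sat(AX (EF (req -> recv))) = {s : every successor in {0, 1, 2}} = {0, 2}
|Sat(AX (EF (req -> recv)))| = |{0, 2}| = 2.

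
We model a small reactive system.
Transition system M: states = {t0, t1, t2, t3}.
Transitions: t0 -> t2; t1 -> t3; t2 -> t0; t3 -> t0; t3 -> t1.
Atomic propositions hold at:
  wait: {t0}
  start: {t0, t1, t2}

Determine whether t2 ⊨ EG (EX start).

Sat(EX start) = {s : some successor in {t0, t1, t2}} = {t0, t2, t3}
EG (EX start): greatest fixpoint, start Z0 = {t0, t2, t3}, keep only states in Sat with some successor in Z. Already a fixed point.
Sat(EG (EX start)) = {t0, t2, t3}
t2 ∈ Sat(EG (EX start)) = {t0, t2, t3}, so the formula holds at t2.

Yes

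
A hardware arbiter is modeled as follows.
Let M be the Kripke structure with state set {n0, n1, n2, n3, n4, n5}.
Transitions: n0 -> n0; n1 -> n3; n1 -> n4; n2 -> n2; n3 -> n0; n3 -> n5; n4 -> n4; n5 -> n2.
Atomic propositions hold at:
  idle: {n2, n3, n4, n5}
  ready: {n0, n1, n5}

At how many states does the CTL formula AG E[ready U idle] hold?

3

E[ready U idle]: least fixpoint, start Z0 = Sat(idle) = {n2, n3, n4, n5}, add states in Sat(ready) with some successor in Z. Z1 = {n1, n2, n3, n4, n5}; fixed.
Sat(E[ready U idle]) = {n1, n2, n3, n4, n5}
AG E[ready U idle]: greatest fixpoint, start Z0 = {n1, n2, n3, n4, n5}, keep only states in Sat with every successor in Z. Z1 = {n1, n2, n4, n5}; Z2 = {n2, n4, n5}; fixed.
Sat(AG E[ready U idle]) = {n2, n4, n5}
|Sat(AG E[ready U idle])| = |{n2, n4, n5}| = 3.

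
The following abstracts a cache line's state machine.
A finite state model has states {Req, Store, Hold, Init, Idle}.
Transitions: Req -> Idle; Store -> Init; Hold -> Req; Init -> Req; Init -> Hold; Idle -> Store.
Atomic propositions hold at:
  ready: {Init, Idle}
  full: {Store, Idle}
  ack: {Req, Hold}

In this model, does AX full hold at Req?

Sat(AX full) = {s : every successor in {Store, Idle}} = {Req, Idle}
Req ∈ Sat(AX full) = {Req, Idle}, so the formula holds at Req.

Yes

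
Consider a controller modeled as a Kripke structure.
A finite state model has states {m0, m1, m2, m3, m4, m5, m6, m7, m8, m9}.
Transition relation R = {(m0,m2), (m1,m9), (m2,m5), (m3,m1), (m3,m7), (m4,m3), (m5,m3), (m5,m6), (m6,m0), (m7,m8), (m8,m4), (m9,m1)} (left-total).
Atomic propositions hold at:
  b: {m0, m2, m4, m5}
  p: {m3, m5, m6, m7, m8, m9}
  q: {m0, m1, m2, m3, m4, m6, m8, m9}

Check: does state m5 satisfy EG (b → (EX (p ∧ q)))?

Sat(p ∧ q) = {m3, m6, m8, m9}
Sat(EX (p ∧ q)) = {s : some successor in {m3, m6, m8, m9}} = {m1, m4, m5, m7}
Sat(b → (EX (p ∧ q))) = {m1, m3, m4, m5, m6, m7, m8, m9}
EG (b → (EX (p ∧ q))): greatest fixpoint, start Z0 = {m1, m3, m4, m5, m6, m7, m8, m9}, keep only states in Sat with some successor in Z. Z1 = {m1, m3, m4, m5, m7, m8, m9}; fixed.
Sat(EG (b → (EX (p ∧ q)))) = {m1, m3, m4, m5, m7, m8, m9}
m5 ∈ Sat(EG (b → (EX (p ∧ q)))) = {m1, m3, m4, m5, m7, m8, m9}, so the formula holds at m5.

Yes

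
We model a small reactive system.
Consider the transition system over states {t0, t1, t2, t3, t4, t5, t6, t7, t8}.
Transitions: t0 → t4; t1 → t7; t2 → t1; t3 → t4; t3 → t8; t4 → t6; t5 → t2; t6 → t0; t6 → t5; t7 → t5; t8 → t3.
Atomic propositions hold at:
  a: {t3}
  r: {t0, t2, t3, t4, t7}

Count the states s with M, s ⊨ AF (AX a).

Sat(AX a) = {s : every successor in {t3}} = {t8}
AF (AX a): least fixpoint, start Z0 = {t8}, add states with every successor in Z. Already a fixed point.
Sat(AF (AX a)) = {t8}
|Sat(AF (AX a))| = |{t8}| = 1.

1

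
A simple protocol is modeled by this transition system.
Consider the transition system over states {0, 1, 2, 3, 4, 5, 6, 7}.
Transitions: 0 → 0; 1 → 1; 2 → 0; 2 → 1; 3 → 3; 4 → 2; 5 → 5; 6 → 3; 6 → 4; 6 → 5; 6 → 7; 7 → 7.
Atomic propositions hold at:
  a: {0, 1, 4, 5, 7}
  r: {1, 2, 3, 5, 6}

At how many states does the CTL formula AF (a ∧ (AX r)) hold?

3

Sat(AX r) = {s : every successor in {1, 2, 3, 5, 6}} = {1, 3, 4, 5}
Sat(a ∧ (AX r)) = {1, 4, 5}
AF (a ∧ (AX r)): least fixpoint, start Z0 = {1, 4, 5}, add states with every successor in Z. Already a fixed point.
Sat(AF (a ∧ (AX r))) = {1, 4, 5}
|Sat(AF (a ∧ (AX r)))| = |{1, 4, 5}| = 3.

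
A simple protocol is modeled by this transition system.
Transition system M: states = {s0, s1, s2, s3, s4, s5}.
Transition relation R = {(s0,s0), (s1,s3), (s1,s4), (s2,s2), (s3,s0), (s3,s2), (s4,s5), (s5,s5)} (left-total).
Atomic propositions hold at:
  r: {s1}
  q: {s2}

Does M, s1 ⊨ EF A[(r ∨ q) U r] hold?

Sat(r ∨ q) = {s1, s2}
A[(r ∨ q) U r]: least fixpoint, start Z0 = Sat(r) = {s1}, add states in Sat(r ∨ q) with every successor in Z. Already a fixed point.
Sat(A[(r ∨ q) U r]) = {s1}
EF A[(r ∨ q) U r]: least fixpoint, start Z0 = {s1}, add states with some successor in Z. Already a fixed point.
Sat(EF A[(r ∨ q) U r]) = {s1}
s1 ∈ Sat(EF A[(r ∨ q) U r]) = {s1}, so the formula holds at s1.

Yes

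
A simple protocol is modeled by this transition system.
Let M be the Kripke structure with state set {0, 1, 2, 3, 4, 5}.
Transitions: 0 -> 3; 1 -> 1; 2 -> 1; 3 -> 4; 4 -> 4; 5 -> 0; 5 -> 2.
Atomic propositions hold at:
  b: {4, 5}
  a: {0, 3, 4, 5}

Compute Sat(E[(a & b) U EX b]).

Sat(a & b) = {4, 5}
Sat(EX b) = {s : some successor in {4, 5}} = {3, 4}
E[(a & b) U EX b]: least fixpoint, start Z0 = Sat(EX b) = {3, 4}, add states in Sat(a & b) with some successor in Z. Already a fixed point.
Sat(E[(a & b) U EX b]) = {3, 4}

{3, 4}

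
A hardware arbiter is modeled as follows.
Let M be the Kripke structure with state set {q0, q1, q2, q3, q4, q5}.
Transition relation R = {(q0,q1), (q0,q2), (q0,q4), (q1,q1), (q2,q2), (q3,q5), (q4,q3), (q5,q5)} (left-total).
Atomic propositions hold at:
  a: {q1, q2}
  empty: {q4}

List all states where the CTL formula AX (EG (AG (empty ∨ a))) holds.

{q1, q2}

Sat(empty ∨ a) = {q1, q2, q4}
AG (empty ∨ a): greatest fixpoint, start Z0 = {q1, q2, q4}, keep only states in Sat with every successor in Z. Z1 = {q1, q2}; fixed.
Sat(AG (empty ∨ a)) = {q1, q2}
EG (AG (empty ∨ a)): greatest fixpoint, start Z0 = {q1, q2}, keep only states in Sat with some successor in Z. Already a fixed point.
Sat(EG (AG (empty ∨ a))) = {q1, q2}
Sat(AX (EG (AG (empty ∨ a)))) = {s : every successor in {q1, q2}} = {q1, q2}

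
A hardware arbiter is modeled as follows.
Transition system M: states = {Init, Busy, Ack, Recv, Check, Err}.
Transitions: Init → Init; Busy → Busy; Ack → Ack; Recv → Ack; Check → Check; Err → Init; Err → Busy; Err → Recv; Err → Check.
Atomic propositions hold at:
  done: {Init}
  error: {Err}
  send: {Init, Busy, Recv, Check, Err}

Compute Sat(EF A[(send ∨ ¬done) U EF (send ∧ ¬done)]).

{Busy, Recv, Check, Err}

Sat(¬done) = {Busy, Ack, Recv, Check, Err}
Sat(send ∨ ¬done) = {Init, Busy, Ack, Recv, Check, Err}
Sat(send ∧ ¬done) = {Busy, Recv, Check, Err}
EF (send ∧ ¬done): least fixpoint, start Z0 = {Busy, Recv, Check, Err}, add states with some successor in Z. Already a fixed point.
Sat(EF (send ∧ ¬done)) = {Busy, Recv, Check, Err}
A[(send ∨ ¬done) U EF (send ∧ ¬done)]: least fixpoint, start Z0 = Sat(EF (send ∧ ¬done)) = {Busy, Recv, Check, Err}, add states in Sat(send ∨ ¬done) with every successor in Z. Already a fixed point.
Sat(A[(send ∨ ¬done) U EF (send ∧ ¬done)]) = {Busy, Recv, Check, Err}
EF A[(send ∨ ¬done) U EF (send ∧ ¬done)]: least fixpoint, start Z0 = {Busy, Recv, Check, Err}, add states with some successor in Z. Already a fixed point.
Sat(EF A[(send ∨ ¬done) U EF (send ∧ ¬done)]) = {Busy, Recv, Check, Err}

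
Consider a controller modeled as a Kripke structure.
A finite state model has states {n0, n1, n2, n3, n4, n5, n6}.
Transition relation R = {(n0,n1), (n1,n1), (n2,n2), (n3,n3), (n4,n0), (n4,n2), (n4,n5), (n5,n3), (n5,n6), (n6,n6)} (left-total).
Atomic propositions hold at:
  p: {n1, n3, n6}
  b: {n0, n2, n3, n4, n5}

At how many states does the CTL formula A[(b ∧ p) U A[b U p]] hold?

5

Sat(b ∧ p) = {n3}
A[b U p]: least fixpoint, start Z0 = Sat(p) = {n1, n3, n6}, add states in Sat(b) with every successor in Z. Z1 = {n0, n1, n3, n5, n6}; fixed.
Sat(A[b U p]) = {n0, n1, n3, n5, n6}
A[(b ∧ p) U A[b U p]]: least fixpoint, start Z0 = Sat(A[b U p]) = {n0, n1, n3, n5, n6}, add states in Sat(b ∧ p) with every successor in Z. Already a fixed point.
Sat(A[(b ∧ p) U A[b U p]]) = {n0, n1, n3, n5, n6}
|Sat(A[(b ∧ p) U A[b U p]])| = |{n0, n1, n3, n5, n6}| = 5.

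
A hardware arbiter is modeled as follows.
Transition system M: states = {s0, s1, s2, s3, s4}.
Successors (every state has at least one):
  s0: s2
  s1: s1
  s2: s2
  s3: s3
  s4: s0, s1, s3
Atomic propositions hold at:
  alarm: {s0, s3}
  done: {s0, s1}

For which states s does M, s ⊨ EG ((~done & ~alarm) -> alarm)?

Sat(~done) = {s2, s3, s4}
Sat(~alarm) = {s1, s2, s4}
Sat(~done & ~alarm) = {s2, s4}
Sat((~done & ~alarm) -> alarm) = {s0, s1, s3}
EG ((~done & ~alarm) -> alarm): greatest fixpoint, start Z0 = {s0, s1, s3}, keep only states in Sat with some successor in Z. Z1 = {s1, s3}; fixed.
Sat(EG ((~done & ~alarm) -> alarm)) = {s1, s3}

{s1, s3}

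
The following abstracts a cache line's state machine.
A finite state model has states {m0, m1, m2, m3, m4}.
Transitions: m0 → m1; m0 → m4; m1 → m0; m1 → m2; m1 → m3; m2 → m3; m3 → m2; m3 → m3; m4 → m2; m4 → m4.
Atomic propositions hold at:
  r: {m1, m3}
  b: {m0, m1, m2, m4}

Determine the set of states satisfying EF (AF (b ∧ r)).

Sat(b ∧ r) = {m1}
AF (b ∧ r): least fixpoint, start Z0 = {m1}, add states with every successor in Z. Already a fixed point.
Sat(AF (b ∧ r)) = {m1}
EF (AF (b ∧ r)): least fixpoint, start Z0 = {m1}, add states with some successor in Z. Z1 = {m0, m1}; fixed.
Sat(EF (AF (b ∧ r))) = {m0, m1}

{m0, m1}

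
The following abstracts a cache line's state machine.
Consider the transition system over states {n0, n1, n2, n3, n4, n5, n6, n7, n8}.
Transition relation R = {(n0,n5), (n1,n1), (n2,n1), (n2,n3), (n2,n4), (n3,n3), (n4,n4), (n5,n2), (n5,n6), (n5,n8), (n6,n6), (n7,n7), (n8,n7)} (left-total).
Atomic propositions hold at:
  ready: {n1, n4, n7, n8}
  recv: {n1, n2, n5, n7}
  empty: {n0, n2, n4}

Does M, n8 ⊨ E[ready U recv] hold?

Yes

E[ready U recv]: least fixpoint, start Z0 = Sat(recv) = {n1, n2, n5, n7}, add states in Sat(ready) with some successor in Z. Z1 = {n1, n2, n5, n7, n8}; fixed.
Sat(E[ready U recv]) = {n1, n2, n5, n7, n8}
n8 ∈ Sat(E[ready U recv]) = {n1, n2, n5, n7, n8}, so the formula holds at n8.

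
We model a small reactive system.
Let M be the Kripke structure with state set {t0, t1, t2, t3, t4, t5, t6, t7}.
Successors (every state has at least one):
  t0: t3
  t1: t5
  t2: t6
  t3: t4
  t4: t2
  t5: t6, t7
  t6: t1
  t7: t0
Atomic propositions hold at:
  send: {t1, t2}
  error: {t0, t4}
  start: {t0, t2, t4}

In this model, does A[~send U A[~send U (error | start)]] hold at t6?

No

Sat(~send) = {t0, t3, t4, t5, t6, t7}
Sat(error | start) = {t0, t2, t4}
A[~send U (error | start)]: least fixpoint, start Z0 = Sat((error | start)) = {t0, t2, t4}, add states in Sat(~send) with every successor in Z. Z1 = {t0, t2, t3, t4, t7}; fixed.
Sat(A[~send U (error | start)]) = {t0, t2, t3, t4, t7}
A[~send U A[~send U (error | start)]]: least fixpoint, start Z0 = Sat(A[~send U (error | start)]) = {t0, t2, t3, t4, t7}, add states in Sat(~send) with every successor in Z. Already a fixed point.
Sat(A[~send U A[~send U (error | start)]]) = {t0, t2, t3, t4, t7}
t6 ∉ Sat(A[~send U A[~send U (error | start)]]) = {t0, t2, t3, t4, t7}, so the formula does not hold at t6.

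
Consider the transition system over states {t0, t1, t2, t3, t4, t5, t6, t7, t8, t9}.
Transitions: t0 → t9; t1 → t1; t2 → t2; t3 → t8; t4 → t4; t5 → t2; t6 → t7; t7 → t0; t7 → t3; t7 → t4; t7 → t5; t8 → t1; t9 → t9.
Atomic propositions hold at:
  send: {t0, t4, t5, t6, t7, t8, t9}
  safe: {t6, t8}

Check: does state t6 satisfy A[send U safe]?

Yes

A[send U safe]: least fixpoint, start Z0 = Sat(safe) = {t6, t8}, add states in Sat(send) with every successor in Z. Already a fixed point.
Sat(A[send U safe]) = {t6, t8}
t6 ∈ Sat(A[send U safe]) = {t6, t8}, so the formula holds at t6.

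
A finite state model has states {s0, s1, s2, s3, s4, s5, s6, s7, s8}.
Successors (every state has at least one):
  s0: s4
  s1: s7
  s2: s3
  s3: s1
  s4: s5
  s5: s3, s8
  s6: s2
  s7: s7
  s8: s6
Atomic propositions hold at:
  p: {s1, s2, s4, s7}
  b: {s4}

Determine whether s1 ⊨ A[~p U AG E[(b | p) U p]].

Sat(~p) = {s0, s3, s5, s6, s8}
Sat(b | p) = {s1, s2, s4, s7}
E[(b | p) U p]: least fixpoint, start Z0 = Sat(p) = {s1, s2, s4, s7}, add states in Sat(b | p) with some successor in Z. Already a fixed point.
Sat(E[(b | p) U p]) = {s1, s2, s4, s7}
AG E[(b | p) U p]: greatest fixpoint, start Z0 = {s1, s2, s4, s7}, keep only states in Sat with every successor in Z. Z1 = {s1, s7}; fixed.
Sat(AG E[(b | p) U p]) = {s1, s7}
A[~p U AG E[(b | p) U p]]: least fixpoint, start Z0 = Sat(AG E[(b | p) U p]) = {s1, s7}, add states in Sat(~p) with every successor in Z. Z1 = {s1, s3, s7}; fixed.
Sat(A[~p U AG E[(b | p) U p]]) = {s1, s3, s7}
s1 ∈ Sat(A[~p U AG E[(b | p) U p]]) = {s1, s3, s7}, so the formula holds at s1.

Yes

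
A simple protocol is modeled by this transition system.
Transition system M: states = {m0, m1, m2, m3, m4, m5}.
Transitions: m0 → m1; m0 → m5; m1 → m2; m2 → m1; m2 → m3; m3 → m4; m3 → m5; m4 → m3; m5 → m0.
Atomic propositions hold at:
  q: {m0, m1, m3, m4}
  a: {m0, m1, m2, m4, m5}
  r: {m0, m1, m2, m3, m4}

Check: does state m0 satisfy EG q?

No

EG q: greatest fixpoint, start Z0 = {m0, m1, m3, m4}, keep only states in Sat with some successor in Z. Z1 = {m0, m3, m4}; Z2 = {m3, m4}; fixed.
Sat(EG q) = {m3, m4}
m0 ∉ Sat(EG q) = {m3, m4}, so the formula does not hold at m0.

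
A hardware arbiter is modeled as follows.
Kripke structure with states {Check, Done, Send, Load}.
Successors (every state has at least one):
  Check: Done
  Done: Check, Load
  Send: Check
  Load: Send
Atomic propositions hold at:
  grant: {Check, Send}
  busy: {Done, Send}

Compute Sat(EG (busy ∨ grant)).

{Check, Done, Send}

Sat(busy ∨ grant) = {Check, Done, Send}
EG (busy ∨ grant): greatest fixpoint, start Z0 = {Check, Done, Send}, keep only states in Sat with some successor in Z. Already a fixed point.
Sat(EG (busy ∨ grant)) = {Check, Done, Send}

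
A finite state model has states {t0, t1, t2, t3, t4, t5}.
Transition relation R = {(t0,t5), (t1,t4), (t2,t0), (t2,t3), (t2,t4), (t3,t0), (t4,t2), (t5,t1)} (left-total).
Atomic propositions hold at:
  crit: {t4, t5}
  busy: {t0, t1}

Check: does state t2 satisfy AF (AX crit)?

Sat(AX crit) = {s : every successor in {t4, t5}} = {t0, t1}
AF (AX crit): least fixpoint, start Z0 = {t0, t1}, add states with every successor in Z. Z1 = {t0, t1, t3, t5}; fixed.
Sat(AF (AX crit)) = {t0, t1, t3, t5}
t2 ∉ Sat(AF (AX crit)) = {t0, t1, t3, t5}, so the formula does not hold at t2.

No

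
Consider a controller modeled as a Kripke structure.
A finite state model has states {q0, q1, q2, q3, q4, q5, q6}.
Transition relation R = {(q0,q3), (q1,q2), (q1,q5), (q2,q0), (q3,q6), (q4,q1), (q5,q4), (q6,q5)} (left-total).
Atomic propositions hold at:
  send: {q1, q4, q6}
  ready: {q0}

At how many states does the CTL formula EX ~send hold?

Sat(~send) = {q0, q2, q3, q5}
Sat(EX ~send) = {s : some successor in {q0, q2, q3, q5}} = {q0, q1, q2, q6}
|Sat(EX ~send)| = |{q0, q1, q2, q6}| = 4.

4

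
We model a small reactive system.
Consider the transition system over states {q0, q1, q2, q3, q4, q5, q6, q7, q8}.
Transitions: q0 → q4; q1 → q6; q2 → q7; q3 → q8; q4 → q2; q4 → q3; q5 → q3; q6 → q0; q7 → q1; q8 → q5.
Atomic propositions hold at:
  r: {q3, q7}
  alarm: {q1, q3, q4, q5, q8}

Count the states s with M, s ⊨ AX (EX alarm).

Sat(EX alarm) = {s : some successor in {q1, q3, q4, q5, q8}} = {q0, q3, q4, q5, q7, q8}
Sat(AX (EX alarm)) = {s : every successor in {q0, q3, q4, q5, q7, q8}} = {q0, q2, q3, q5, q6, q8}
|Sat(AX (EX alarm))| = |{q0, q2, q3, q5, q6, q8}| = 6.

6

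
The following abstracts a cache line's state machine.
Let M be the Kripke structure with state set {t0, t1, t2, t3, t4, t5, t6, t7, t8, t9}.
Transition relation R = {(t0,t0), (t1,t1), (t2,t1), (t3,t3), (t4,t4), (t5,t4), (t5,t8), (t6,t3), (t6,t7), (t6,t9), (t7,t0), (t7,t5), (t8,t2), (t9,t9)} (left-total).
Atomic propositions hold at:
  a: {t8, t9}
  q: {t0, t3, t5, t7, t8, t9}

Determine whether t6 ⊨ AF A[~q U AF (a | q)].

Yes

Sat(~q) = {t1, t2, t4, t6}
Sat(a | q) = {t0, t3, t5, t7, t8, t9}
AF (a | q): least fixpoint, start Z0 = {t0, t3, t5, t7, t8, t9}, add states with every successor in Z. Z1 = {t0, t3, t5, t6, t7, t8, t9}; fixed.
Sat(AF (a | q)) = {t0, t3, t5, t6, t7, t8, t9}
A[~q U AF (a | q)]: least fixpoint, start Z0 = Sat(AF (a | q)) = {t0, t3, t5, t6, t7, t8, t9}, add states in Sat(~q) with every successor in Z. Already a fixed point.
Sat(A[~q U AF (a | q)]) = {t0, t3, t5, t6, t7, t8, t9}
AF A[~q U AF (a | q)]: least fixpoint, start Z0 = {t0, t3, t5, t6, t7, t8, t9}, add states with every successor in Z. Already a fixed point.
Sat(AF A[~q U AF (a | q)]) = {t0, t3, t5, t6, t7, t8, t9}
t6 ∈ Sat(AF A[~q U AF (a | q)]) = {t0, t3, t5, t6, t7, t8, t9}, so the formula holds at t6.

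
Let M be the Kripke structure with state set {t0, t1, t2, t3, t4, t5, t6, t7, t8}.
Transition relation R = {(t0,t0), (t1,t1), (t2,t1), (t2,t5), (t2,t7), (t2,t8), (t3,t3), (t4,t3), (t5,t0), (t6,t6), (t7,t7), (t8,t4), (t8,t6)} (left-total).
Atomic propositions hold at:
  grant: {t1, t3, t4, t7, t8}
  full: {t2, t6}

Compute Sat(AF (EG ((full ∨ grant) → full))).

{t0, t2, t5, t6}

Sat(full ∨ grant) = {t1, t2, t3, t4, t6, t7, t8}
Sat((full ∨ grant) → full) = {t0, t2, t5, t6}
EG ((full ∨ grant) → full): greatest fixpoint, start Z0 = {t0, t2, t5, t6}, keep only states in Sat with some successor in Z. Already a fixed point.
Sat(EG ((full ∨ grant) → full)) = {t0, t2, t5, t6}
AF (EG ((full ∨ grant) → full)): least fixpoint, start Z0 = {t0, t2, t5, t6}, add states with every successor in Z. Already a fixed point.
Sat(AF (EG ((full ∨ grant) → full))) = {t0, t2, t5, t6}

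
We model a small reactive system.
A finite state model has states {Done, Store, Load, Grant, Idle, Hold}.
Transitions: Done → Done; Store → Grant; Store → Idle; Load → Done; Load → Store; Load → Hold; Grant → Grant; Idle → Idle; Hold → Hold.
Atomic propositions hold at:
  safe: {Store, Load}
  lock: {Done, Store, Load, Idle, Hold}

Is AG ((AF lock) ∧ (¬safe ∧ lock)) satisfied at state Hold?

Yes

AF lock: least fixpoint, start Z0 = {Done, Store, Load, Idle, Hold}, add states with every successor in Z. Already a fixed point.
Sat(AF lock) = {Done, Store, Load, Idle, Hold}
Sat(¬safe) = {Done, Grant, Idle, Hold}
Sat(¬safe ∧ lock) = {Done, Idle, Hold}
Sat((AF lock) ∧ (¬safe ∧ lock)) = {Done, Idle, Hold}
AG ((AF lock) ∧ (¬safe ∧ lock)): greatest fixpoint, start Z0 = {Done, Idle, Hold}, keep only states in Sat with every successor in Z. Already a fixed point.
Sat(AG ((AF lock) ∧ (¬safe ∧ lock))) = {Done, Idle, Hold}
Hold ∈ Sat(AG ((AF lock) ∧ (¬safe ∧ lock))) = {Done, Idle, Hold}, so the formula holds at Hold.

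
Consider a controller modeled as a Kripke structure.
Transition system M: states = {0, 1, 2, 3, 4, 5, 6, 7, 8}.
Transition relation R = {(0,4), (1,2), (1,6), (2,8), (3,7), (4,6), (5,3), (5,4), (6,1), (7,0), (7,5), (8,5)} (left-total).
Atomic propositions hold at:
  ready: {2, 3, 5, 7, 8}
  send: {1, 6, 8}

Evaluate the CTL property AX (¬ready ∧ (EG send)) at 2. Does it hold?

Sat(¬ready) = {0, 1, 4, 6}
EG send: greatest fixpoint, start Z0 = {1, 6, 8}, keep only states in Sat with some successor in Z. Z1 = {1, 6}; fixed.
Sat(EG send) = {1, 6}
Sat(¬ready ∧ (EG send)) = {1, 6}
Sat(AX (¬ready ∧ (EG send))) = {s : every successor in {1, 6}} = {4, 6}
2 ∉ Sat(AX (¬ready ∧ (EG send))) = {4, 6}, so the formula does not hold at 2.

No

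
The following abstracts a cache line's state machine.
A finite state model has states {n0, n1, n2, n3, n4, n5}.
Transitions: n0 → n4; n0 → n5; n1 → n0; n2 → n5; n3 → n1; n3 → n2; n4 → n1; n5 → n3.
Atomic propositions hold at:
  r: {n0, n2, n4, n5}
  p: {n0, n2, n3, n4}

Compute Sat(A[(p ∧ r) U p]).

Sat(p ∧ r) = {n0, n2, n4}
A[(p ∧ r) U p]: least fixpoint, start Z0 = Sat(p) = {n0, n2, n3, n4}, add states in Sat(p ∧ r) with every successor in Z. Already a fixed point.
Sat(A[(p ∧ r) U p]) = {n0, n2, n3, n4}

{n0, n2, n3, n4}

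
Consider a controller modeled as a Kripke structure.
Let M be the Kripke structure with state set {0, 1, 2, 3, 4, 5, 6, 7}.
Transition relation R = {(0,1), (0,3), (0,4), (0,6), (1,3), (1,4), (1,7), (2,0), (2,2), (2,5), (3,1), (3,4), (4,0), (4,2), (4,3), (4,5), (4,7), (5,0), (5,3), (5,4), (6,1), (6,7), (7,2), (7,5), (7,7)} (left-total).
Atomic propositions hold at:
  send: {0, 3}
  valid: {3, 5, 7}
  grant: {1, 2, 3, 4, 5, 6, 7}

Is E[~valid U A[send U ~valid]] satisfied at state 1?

Sat(~valid) = {0, 1, 2, 4, 6}
A[send U ~valid]: least fixpoint, start Z0 = Sat(~valid) = {0, 1, 2, 4, 6}, add states in Sat(send) with every successor in Z. Z1 = {0, 1, 2, 3, 4, 6}; fixed.
Sat(A[send U ~valid]) = {0, 1, 2, 3, 4, 6}
E[~valid U A[send U ~valid]]: least fixpoint, start Z0 = Sat(A[send U ~valid]) = {0, 1, 2, 3, 4, 6}, add states in Sat(~valid) with some successor in Z. Already a fixed point.
Sat(E[~valid U A[send U ~valid]]) = {0, 1, 2, 3, 4, 6}
1 ∈ Sat(E[~valid U A[send U ~valid]]) = {0, 1, 2, 3, 4, 6}, so the formula holds at 1.

Yes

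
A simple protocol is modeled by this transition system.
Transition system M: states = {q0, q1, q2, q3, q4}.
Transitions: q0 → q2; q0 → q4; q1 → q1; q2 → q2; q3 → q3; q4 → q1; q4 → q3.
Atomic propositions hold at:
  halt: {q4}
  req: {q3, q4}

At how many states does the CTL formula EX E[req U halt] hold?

E[req U halt]: least fixpoint, start Z0 = Sat(halt) = {q4}, add states in Sat(req) with some successor in Z. Already a fixed point.
Sat(E[req U halt]) = {q4}
Sat(EX E[req U halt]) = {s : some successor in {q4}} = {q0}
|Sat(EX E[req U halt])| = |{q0}| = 1.

1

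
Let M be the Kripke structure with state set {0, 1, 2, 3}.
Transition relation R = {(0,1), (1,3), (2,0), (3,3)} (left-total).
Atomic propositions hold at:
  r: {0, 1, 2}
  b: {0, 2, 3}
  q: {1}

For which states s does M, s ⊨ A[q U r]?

A[q U r]: least fixpoint, start Z0 = Sat(r) = {0, 1, 2}, add states in Sat(q) with every successor in Z. Already a fixed point.
Sat(A[q U r]) = {0, 1, 2}

{0, 1, 2}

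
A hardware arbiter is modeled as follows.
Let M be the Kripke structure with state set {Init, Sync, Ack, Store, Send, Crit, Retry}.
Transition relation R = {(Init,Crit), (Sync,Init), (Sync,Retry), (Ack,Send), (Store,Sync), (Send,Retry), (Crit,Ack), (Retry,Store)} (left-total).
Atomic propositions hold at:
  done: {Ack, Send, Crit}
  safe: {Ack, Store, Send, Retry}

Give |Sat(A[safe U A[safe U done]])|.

A[safe U done]: least fixpoint, start Z0 = Sat(done) = {Ack, Send, Crit}, add states in Sat(safe) with every successor in Z. Already a fixed point.
Sat(A[safe U done]) = {Ack, Send, Crit}
A[safe U A[safe U done]]: least fixpoint, start Z0 = Sat(A[safe U done]) = {Ack, Send, Crit}, add states in Sat(safe) with every successor in Z. Already a fixed point.
Sat(A[safe U A[safe U done]]) = {Ack, Send, Crit}
|Sat(A[safe U A[safe U done]])| = |{Ack, Send, Crit}| = 3.

3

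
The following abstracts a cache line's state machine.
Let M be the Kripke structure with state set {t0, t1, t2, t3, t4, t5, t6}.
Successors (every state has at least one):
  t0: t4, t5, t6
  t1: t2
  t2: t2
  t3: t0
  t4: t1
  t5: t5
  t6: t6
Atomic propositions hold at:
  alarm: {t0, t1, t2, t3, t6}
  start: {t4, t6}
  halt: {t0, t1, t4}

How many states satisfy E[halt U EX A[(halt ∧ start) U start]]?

Sat(halt ∧ start) = {t4}
A[(halt ∧ start) U start]: least fixpoint, start Z0 = Sat(start) = {t4, t6}, add states in Sat(halt ∧ start) with every successor in Z. Already a fixed point.
Sat(A[(halt ∧ start) U start]) = {t4, t6}
Sat(EX A[(halt ∧ start) U start]) = {s : some successor in {t4, t6}} = {t0, t6}
E[halt U EX A[(halt ∧ start) U start]]: least fixpoint, start Z0 = Sat(EX A[(halt ∧ start) U start]) = {t0, t6}, add states in Sat(halt) with some successor in Z. Already a fixed point.
Sat(E[halt U EX A[(halt ∧ start) U start]]) = {t0, t6}
|Sat(E[halt U EX A[(halt ∧ start) U start]])| = |{t0, t6}| = 2.

2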